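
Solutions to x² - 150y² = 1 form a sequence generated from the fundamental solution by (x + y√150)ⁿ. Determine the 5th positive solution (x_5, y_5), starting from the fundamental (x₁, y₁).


Step 1: Find the fundamental solution (x₁, y₁) of x² - 150y² = 1.
  Expand √150 as a continued fraction. a₀ = ⌊√150⌋ = 12; iterate m_{k+1} = d_k·a_k − m_k, d_{k+1} = (150 − m_{k+1}²)/d_k, a_{k+1} = ⌊(a₀ + m_{k+1})/d_{k+1}⌋ (starting m₀ = 0, d₀ = 1), with convergents p_k = a_k·p_{k-1} + p_{k-2}, q_k = a_k·q_{k-1} + q_{k-2} (p₋₁ = 1, q₋₁ = 0):
  k = 0: a₀ = 12; p₀/q₀ = 12/1; p₀² − 150·q₀² = 144 − 150 = -6.
  k = 1: m = 12, d = 6, a = ⌊(12 + 12)/6⌋ = 4; p/q = (4·12 + 1)/(4·1 + 0) = 49/4; p² − 150·q² = 2401 − 2400 = 1.
  The first convergent with p² − 150·q² = 1 gives the fundamental solution (x₁, y₁) = (49, 4).
Step 2: Apply the recurrence (x_{n+1}, y_{n+1}) = (x₁x_n + 150y₁y_n, x₁y_n + y₁x_n) repeatedly.
  From (x_1, y_1) = (49, 4): x_2 = 49·49 + 150·4·4 = 4801; y_2 = 49·4 + 4·49 = 392.
  From (x_2, y_2) = (4801, 392): x_3 = 49·4801 + 150·4·392 = 470449; y_3 = 49·392 + 4·4801 = 38412.
  From (x_3, y_3) = (470449, 38412): x_4 = 49·470449 + 150·4·38412 = 46099201; y_4 = 49·38412 + 4·470449 = 3763984.
  From (x_4, y_4) = (46099201, 3763984): x_5 = 49·46099201 + 150·4·3763984 = 4517251249; y_5 = 49·3763984 + 4·46099201 = 368832020.
Step 3: Verify x_5² - 150·y_5² = 20405558846592060001 - 20405558846592060000 = 1 (should be 1). ✓

(x_1, y_1) = (49, 4); (x_5, y_5) = (4517251249, 368832020).


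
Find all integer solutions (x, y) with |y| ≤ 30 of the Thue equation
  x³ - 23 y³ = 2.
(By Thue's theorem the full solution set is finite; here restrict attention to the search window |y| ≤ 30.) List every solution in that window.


The equation is x³ - 23y³ = 2. For fixed y, x³ = 23·y³ + 2, so a solution requires the RHS to be a perfect cube.
Strategy: iterate y from -30 to 30, compute RHS = 23·y³ + 2, and check whether it is a (positive or negative) perfect cube.
Check small values of y:
  y = 0: RHS = 2 is not a perfect cube.
  y = 1: RHS = 25 is not a perfect cube.
  y = -1: RHS = -21 is not a perfect cube.
  y = 2: RHS = 186 is not a perfect cube.
  y = -2: RHS = -182 is not a perfect cube.
  y = 3: RHS = 623 is not a perfect cube.
  y = -3: RHS = -619 is not a perfect cube.
Continuing the search up to |y| = 30 finds no solutions either.
No (x, y) in the scanned range satisfies the equation.

No integer solutions with |y| ≤ 30.


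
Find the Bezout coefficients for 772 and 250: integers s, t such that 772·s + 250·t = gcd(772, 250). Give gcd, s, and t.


Euclidean algorithm on (772, 250) — divide until remainder is 0:
  772 = 3 · 250 + 22
  250 = 11 · 22 + 8
  22 = 2 · 8 + 6
  8 = 1 · 6 + 2
  6 = 3 · 2 + 0
gcd(772, 250) = 2.
Track Bezout coefficients alongside the remainders: start with r₀ = 772 = a·1 + b·0 (s = 1, t = 0) and r₁ = 250 = a·0 + b·1 (s = 0, t = 1); each new remainder r_{k+1} = r_{k-1} − q_k·r_k inherits s_{k+1} = s_{k-1} − q_k·s_k, t_{k+1} = t_{k-1} − q_k·t_k, so r_k = a·s_k + b·t_k at every step:
  q = 3: r = 22, s = 1 − 3·0 = 1, t = 0 − 3·1 = -3  (check: 772·1 + 250·(-3) = 22)
  q = 11: r = 8, s = 0 − 11·1 = -11, t = 1 − 11·(-3) = 34  (check: 772·(-11) + 250·34 = 8)
  q = 2: r = 6, s = 1 − 2·(-11) = 23, t = -3 − 2·34 = -71  (check: 772·23 + 250·(-71) = 6)
  q = 1: r = 2, s = -11 − 1·23 = -34, t = 34 − 1·(-71) = 105  (check: 772·(-34) + 250·105 = 2)
The row with r = 2 (the gcd) gives the Bezout coefficients s = -34, t = 105.
Result: 772 · (-34) + 250 · (105) = 2.

gcd(772, 250) = 2; s = -34, t = 105 (check: 772·(-34) + 250·105 = 2).


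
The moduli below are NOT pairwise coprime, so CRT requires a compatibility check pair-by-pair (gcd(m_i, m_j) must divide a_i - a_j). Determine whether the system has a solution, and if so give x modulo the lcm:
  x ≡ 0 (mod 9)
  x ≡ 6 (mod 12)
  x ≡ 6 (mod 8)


Moduli 9, 12, 8 are not pairwise coprime, so CRT works modulo lcm(m_i) when all pairwise compatibility conditions hold.
Pairwise compatibility: gcd(m_i, m_j) must divide a_i - a_j for every pair.
Merge one congruence at a time:
  Start: x ≡ 0 (mod 9).
  Combine with x ≡ 6 (mod 12): gcd(9, 12) = 3; 6 - 0 = 6, which IS divisible by 3, so compatible.
    Write x = 0 + 9·t and substitute into x ≡ 6 (mod 12): 9·t ≡ 6 − 0 = 6 (mod 12).
    Divide the congruence (and modulus) by g = 3: 3·t ≡ 2 (mod 4).
    The inverse of 3 mod 4 is 3 (since 3·3 = 9 = 2·4 + 1), so t ≡ 3·2 = 6 ≡ 2 (mod 4).
    Then x = 0 + 9·2 = 18, valid modulo lcm(9, 12) = 36: x ≡ 18 (mod 36).
  Combine with x ≡ 6 (mod 8): gcd(36, 8) = 4; 6 - 18 = -12, which IS divisible by 4, so compatible.
    Write x = 18 + 36·t and substitute into x ≡ 6 (mod 8): 36·t ≡ 6 − 18 = -12 (mod 8).
    Divide the congruence (and modulus) by g = 4: 9·t ≡ -3 (mod 2).
    Reduce coefficients mod 2: 1·t ≡ 1 (mod 2).
    So t ≡ 1 (mod 2).
    Then x = 18 + 36·1 = 54, valid modulo lcm(36, 8) = 72: x ≡ 54 (mod 72).
Verify: 54 mod 9 = 0, 54 mod 12 = 6, 54 mod 8 = 6.

x ≡ 54 (mod 72).


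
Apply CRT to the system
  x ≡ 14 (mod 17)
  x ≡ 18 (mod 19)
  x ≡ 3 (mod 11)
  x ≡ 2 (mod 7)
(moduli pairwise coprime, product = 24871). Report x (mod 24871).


Product of moduli M = 17 · 19 · 11 · 7 = 24871.
Merge one congruence at a time:
  Start: x ≡ 14 (mod 17).
  Combine with x ≡ 18 (mod 19); new modulus lcm = 323.
    Write x = 14 + 17·t and substitute into x ≡ 18 (mod 19): 17·t ≡ 18 − 14 = 4 (mod 19).
    The inverse of 17 mod 19 is 9 (since 17·9 = 153 = 8·19 + 1), so t ≡ 9·4 = 36 ≡ 17 (mod 19).
    Then x = 14 + 17·17 = 303, valid modulo lcm(17, 19) = 323: x ≡ 303 (mod 323).
  Combine with x ≡ 3 (mod 11); new modulus lcm = 3553.
    Write x = 303 + 323·t and substitute into x ≡ 3 (mod 11): 323·t ≡ 3 − 303 = -300 (mod 11).
    Reduce coefficients mod 11: 4·t ≡ 8 (mod 11).
    The inverse of 4 mod 11 is 3 (since 4·3 = 12 = 1·11 + 1), so t ≡ 3·8 = 24 ≡ 2 (mod 11).
    Then x = 303 + 323·2 = 949, valid modulo lcm(323, 11) = 3553: x ≡ 949 (mod 3553).
  Combine with x ≡ 2 (mod 7); new modulus lcm = 24871.
    Write x = 949 + 3553·t and substitute into x ≡ 2 (mod 7): 3553·t ≡ 2 − 949 = -947 (mod 7).
    Reduce coefficients mod 7: 4·t ≡ 5 (mod 7).
    The inverse of 4 mod 7 is 2 (since 4·2 = 8 = 1·7 + 1), so t ≡ 2·5 = 10 ≡ 3 (mod 7).
    Then x = 949 + 3553·3 = 11608, valid modulo lcm(3553, 7) = 24871: x ≡ 11608 (mod 24871).
Verify against each original: 11608 mod 17 = 14, 11608 mod 19 = 18, 11608 mod 11 = 3, 11608 mod 7 = 2.

x ≡ 11608 (mod 24871).


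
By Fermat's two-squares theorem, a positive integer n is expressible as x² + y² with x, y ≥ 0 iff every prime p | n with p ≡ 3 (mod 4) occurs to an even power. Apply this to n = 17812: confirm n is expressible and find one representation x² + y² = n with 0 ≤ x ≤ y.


Step 1: Factor n = 17812 = 2^2 · 61 · 73.
Step 2: Check the mod-4 condition on each prime factor: 2 = 2 (special); 61 ≡ 1 (mod 4), exponent 1; 73 ≡ 1 (mod 4), exponent 1.
All primes ≡ 3 (mod 4) appear to even exponent (or don't appear), so by the two-squares theorem n IS expressible as a sum of two squares.
Step 3: Build a representation. Group n = k² · m with k = 2 and m = 61 · 73 = 4453 (a product of primes ≡ 1 (mod 4)); a representation of m scales to one of n via (k·x)² + (k·y)² = k²(x² + y²). Each prime p ≡ 1 (mod 4) is itself a sum of two squares; find a² by testing p − a² for a perfect square:
  61: 61 − 1² = 60, 61 − 2² = 57, 61 − 3² = 52, 61 − 4² = 45, 61 − 5² = 36 = 6² ⇒ 61 = 5² + 6².
  73: 73 − 1² = 72, 73 − 2² = 69, 73 − 3² = 64 = 8² ⇒ 73 = 3² + 8².
  Combine using the Brahmagupta–Fibonacci identity (a² + b²)(c² + d²) = (ac − bd)² + (ad + bc)² = (ac + bd)² + (ad − bc)²:
  61 · 73 = 4453: from (5² + 6²)(3² + 8²), take (5·3 − 6·8, 5·8 + 6·3) = (15 − 48, 40 + 18) = (-33, 58); dropping signs (only squares matter) gives (33, 58); check 33² + 58² = 1089 + 3364 = 4453 ✓.
  Scale by k = 2: (2·33, 2·58) = (66, 116).
Step 4: Order so x ≤ y and verify: 66² + 116² = 4356 + 13456 = 17812 = n. ✓

n = 17812 = 66² + 116² (one valid representation with x ≤ y).


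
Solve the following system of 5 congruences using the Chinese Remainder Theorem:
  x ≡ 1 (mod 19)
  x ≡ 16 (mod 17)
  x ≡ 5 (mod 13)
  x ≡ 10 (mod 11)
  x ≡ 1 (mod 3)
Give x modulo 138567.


Product of moduli M = 19 · 17 · 13 · 11 · 3 = 138567.
Merge one congruence at a time:
  Start: x ≡ 1 (mod 19).
  Combine with x ≡ 16 (mod 17); new modulus lcm = 323.
    Write x = 1 + 19·t and substitute into x ≡ 16 (mod 17): 19·t ≡ 16 − 1 = 15 (mod 17).
    Reduce coefficients mod 17: 2·t ≡ 15 (mod 17).
    The inverse of 2 mod 17 is 9 (since 2·9 = 18 = 1·17 + 1), so t ≡ 9·15 = 135 ≡ 16 (mod 17).
    Then x = 1 + 19·16 = 305, valid modulo lcm(19, 17) = 323: x ≡ 305 (mod 323).
  Combine with x ≡ 5 (mod 13); new modulus lcm = 4199.
    Write x = 305 + 323·t and substitute into x ≡ 5 (mod 13): 323·t ≡ 5 − 305 = -300 (mod 13).
    Reduce coefficients mod 13: 11·t ≡ 12 (mod 13).
    The inverse of 11 mod 13 is 6 (since 11·6 = 66 = 5·13 + 1), so t ≡ 6·12 = 72 ≡ 7 (mod 13).
    Then x = 305 + 323·7 = 2566, valid modulo lcm(323, 13) = 4199: x ≡ 2566 (mod 4199).
  Combine with x ≡ 10 (mod 11); new modulus lcm = 46189.
    Write x = 2566 + 4199·t and substitute into x ≡ 10 (mod 11): 4199·t ≡ 10 − 2566 = -2556 (mod 11).
    Reduce coefficients mod 11: 8·t ≡ 7 (mod 11).
    The inverse of 8 mod 11 is 7 (since 8·7 = 56 = 5·11 + 1), so t ≡ 7·7 = 49 ≡ 5 (mod 11).
    Then x = 2566 + 4199·5 = 23561, valid modulo lcm(4199, 11) = 46189: x ≡ 23561 (mod 46189).
  Combine with x ≡ 1 (mod 3); new modulus lcm = 138567.
    Write x = 23561 + 46189·t and substitute into x ≡ 1 (mod 3): 46189·t ≡ 1 − 23561 = -23560 (mod 3).
    Reduce coefficients mod 3: 1·t ≡ 2 (mod 3).
    So t ≡ 2 (mod 3).
    Then x = 23561 + 46189·2 = 115939, valid modulo lcm(46189, 3) = 138567: x ≡ 115939 (mod 138567).
Verify against each original: 115939 mod 19 = 1, 115939 mod 17 = 16, 115939 mod 13 = 5, 115939 mod 11 = 10, 115939 mod 3 = 1.

x ≡ 115939 (mod 138567).


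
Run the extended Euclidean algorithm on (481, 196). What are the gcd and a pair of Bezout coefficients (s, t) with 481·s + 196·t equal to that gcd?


Euclidean algorithm on (481, 196) — divide until remainder is 0:
  481 = 2 · 196 + 89
  196 = 2 · 89 + 18
  89 = 4 · 18 + 17
  18 = 1 · 17 + 1
  17 = 17 · 1 + 0
gcd(481, 196) = 1.
Track Bezout coefficients alongside the remainders: start with r₀ = 481 = a·1 + b·0 (s = 1, t = 0) and r₁ = 196 = a·0 + b·1 (s = 0, t = 1); each new remainder r_{k+1} = r_{k-1} − q_k·r_k inherits s_{k+1} = s_{k-1} − q_k·s_k, t_{k+1} = t_{k-1} − q_k·t_k, so r_k = a·s_k + b·t_k at every step:
  q = 2: r = 89, s = 1 − 2·0 = 1, t = 0 − 2·1 = -2  (check: 481·1 + 196·(-2) = 89)
  q = 2: r = 18, s = 0 − 2·1 = -2, t = 1 − 2·(-2) = 5  (check: 481·(-2) + 196·5 = 18)
  q = 4: r = 17, s = 1 − 4·(-2) = 9, t = -2 − 4·5 = -22  (check: 481·9 + 196·(-22) = 17)
  q = 1: r = 1, s = -2 − 1·9 = -11, t = 5 − 1·(-22) = 27  (check: 481·(-11) + 196·27 = 1)
The row with r = 1 (the gcd) gives the Bezout coefficients s = -11, t = 27.
Result: 481 · (-11) + 196 · (27) = 1.

gcd(481, 196) = 1; s = -11, t = 27 (check: 481·(-11) + 196·27 = 1).


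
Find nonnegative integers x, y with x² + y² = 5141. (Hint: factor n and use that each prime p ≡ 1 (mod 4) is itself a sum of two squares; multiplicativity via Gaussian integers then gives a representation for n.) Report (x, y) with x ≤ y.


Step 1: Factor n = 5141 = 53 · 97.
Step 2: Check the mod-4 condition on each prime factor: 53 ≡ 1 (mod 4), exponent 1; 97 ≡ 1 (mod 4), exponent 1.
All primes ≡ 3 (mod 4) appear to even exponent (or don't appear), so by the two-squares theorem n IS expressible as a sum of two squares.
Step 3: Build a representation. Here n = 53 · 97 is a product of primes ≡ 1 (mod 4). Each prime p ≡ 1 (mod 4) is itself a sum of two squares; find a² by testing p − a² for a perfect square:
  53: 53 − 1² = 52, 53 − 2² = 49 = 7² ⇒ 53 = 2² + 7².
  97: 97 − 1² = 96, 97 − 2² = 93, 97 − 3² = 88, 97 − 4² = 81 = 9² ⇒ 97 = 4² + 9².
  Combine using the Brahmagupta–Fibonacci identity (a² + b²)(c² + d²) = (ac − bd)² + (ad + bc)² = (ac + bd)² + (ad − bc)²:
  53 · 97 = 5141: from (2² + 7²)(4² + 9²), take (2·4 − 7·9, 2·9 + 7·4) = (8 − 63, 18 + 28) = (-55, 46); dropping signs (only squares matter) gives (55, 46); check 55² + 46² = 3025 + 2116 = 5141 ✓.
Step 4: Order so x ≤ y and verify: 46² + 55² = 2116 + 3025 = 5141 = n. ✓

n = 5141 = 46² + 55² (one valid representation with x ≤ y).


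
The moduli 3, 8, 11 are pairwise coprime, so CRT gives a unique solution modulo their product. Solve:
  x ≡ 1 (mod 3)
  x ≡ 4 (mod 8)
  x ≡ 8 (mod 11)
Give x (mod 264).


Moduli 3, 8, 11 are pairwise coprime; by CRT there is a unique solution modulo M = 3 · 8 · 11 = 264.
Solve pairwise, accumulating the modulus:
  Start with x ≡ 1 (mod 3).
  Combine with x ≡ 4 (mod 8): since gcd(3, 8) = 1, we get a unique residue mod 24.
    Write x = 1 + 3·t and substitute into x ≡ 4 (mod 8): 3·t ≡ 4 − 1 = 3 (mod 8).
    The inverse of 3 mod 8 is 3 (since 3·3 = 9 = 1·8 + 1), so t ≡ 3·3 = 9 ≡ 1 (mod 8).
    Then x = 1 + 3·1 = 4, valid modulo lcm(3, 8) = 24: x ≡ 4 (mod 24).
  Combine with x ≡ 8 (mod 11): since gcd(24, 11) = 1, we get a unique residue mod 264.
    Write x = 4 + 24·t and substitute into x ≡ 8 (mod 11): 24·t ≡ 8 − 4 = 4 (mod 11).
    Reduce coefficients mod 11: 2·t ≡ 4 (mod 11).
    The inverse of 2 mod 11 is 6 (since 2·6 = 12 = 1·11 + 1), so t ≡ 6·4 = 24 ≡ 2 (mod 11).
    Then x = 4 + 24·2 = 52, valid modulo lcm(24, 11) = 264: x ≡ 52 (mod 264).
Verify: 52 mod 3 = 1 ✓, 52 mod 8 = 4 ✓, 52 mod 11 = 8 ✓.

x ≡ 52 (mod 264).


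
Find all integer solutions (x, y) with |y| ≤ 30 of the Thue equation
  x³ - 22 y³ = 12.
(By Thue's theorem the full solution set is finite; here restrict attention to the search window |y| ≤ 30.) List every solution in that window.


The equation is x³ - 22y³ = 12. For fixed y, x³ = 22·y³ + 12, so a solution requires the RHS to be a perfect cube.
Strategy: iterate y from -30 to 30, compute RHS = 22·y³ + 12, and check whether it is a (positive or negative) perfect cube.
Check small values of y:
  y = 0: RHS = 12 is not a perfect cube.
  y = 1: RHS = 34 is not a perfect cube.
  y = -1: RHS = -10 is not a perfect cube.
  y = 2: RHS = 188 is not a perfect cube.
  y = -2: RHS = -164 is not a perfect cube.
  y = 3: RHS = 606 is not a perfect cube.
  y = -3: RHS = -582 is not a perfect cube.
Continuing the search up to |y| = 30 finds no solutions either.
No (x, y) in the scanned range satisfies the equation.

No integer solutions with |y| ≤ 30.


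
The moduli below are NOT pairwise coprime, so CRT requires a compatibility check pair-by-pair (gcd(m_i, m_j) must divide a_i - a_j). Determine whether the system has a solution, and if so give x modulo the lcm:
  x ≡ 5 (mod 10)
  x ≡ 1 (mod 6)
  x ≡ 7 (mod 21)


Moduli 10, 6, 21 are not pairwise coprime, so CRT works modulo lcm(m_i) when all pairwise compatibility conditions hold.
Pairwise compatibility: gcd(m_i, m_j) must divide a_i - a_j for every pair.
Merge one congruence at a time:
  Start: x ≡ 5 (mod 10).
  Combine with x ≡ 1 (mod 6): gcd(10, 6) = 2; 1 - 5 = -4, which IS divisible by 2, so compatible.
    Write x = 5 + 10·t and substitute into x ≡ 1 (mod 6): 10·t ≡ 1 − 5 = -4 (mod 6).
    Divide the congruence (and modulus) by g = 2: 5·t ≡ -2 (mod 3).
    Reduce coefficients mod 3: 2·t ≡ 1 (mod 3).
    The inverse of 2 mod 3 is 2 (since 2·2 = 4 = 1·3 + 1), so t ≡ 2·1 = 2 ≡ 2 (mod 3).
    Then x = 5 + 10·2 = 25, valid modulo lcm(10, 6) = 30: x ≡ 25 (mod 30).
  Combine with x ≡ 7 (mod 21): gcd(30, 21) = 3; 7 - 25 = -18, which IS divisible by 3, so compatible.
    Write x = 25 + 30·t and substitute into x ≡ 7 (mod 21): 30·t ≡ 7 − 25 = -18 (mod 21).
    Divide the congruence (and modulus) by g = 3: 10·t ≡ -6 (mod 7).
    Reduce coefficients mod 7: 3·t ≡ 1 (mod 7).
    The inverse of 3 mod 7 is 5 (since 3·5 = 15 = 2·7 + 1), so t ≡ 5·1 = 5 ≡ 5 (mod 7).
    Then x = 25 + 30·5 = 175, valid modulo lcm(30, 21) = 210: x ≡ 175 (mod 210).
Verify: 175 mod 10 = 5, 175 mod 6 = 1, 175 mod 21 = 7.

x ≡ 175 (mod 210).


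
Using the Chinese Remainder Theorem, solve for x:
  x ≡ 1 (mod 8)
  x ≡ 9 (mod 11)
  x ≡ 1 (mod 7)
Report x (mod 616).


Moduli 8, 11, 7 are pairwise coprime; by CRT there is a unique solution modulo M = 8 · 11 · 7 = 616.
Solve pairwise, accumulating the modulus:
  Start with x ≡ 1 (mod 8).
  Combine with x ≡ 9 (mod 11): since gcd(8, 11) = 1, we get a unique residue mod 88.
    Write x = 1 + 8·t and substitute into x ≡ 9 (mod 11): 8·t ≡ 9 − 1 = 8 (mod 11).
    The inverse of 8 mod 11 is 7 (since 8·7 = 56 = 5·11 + 1), so t ≡ 7·8 = 56 ≡ 1 (mod 11).
    Then x = 1 + 8·1 = 9, valid modulo lcm(8, 11) = 88: x ≡ 9 (mod 88).
  Combine with x ≡ 1 (mod 7): since gcd(88, 7) = 1, we get a unique residue mod 616.
    Write x = 9 + 88·t and substitute into x ≡ 1 (mod 7): 88·t ≡ 1 − 9 = -8 (mod 7).
    Reduce coefficients mod 7: 4·t ≡ 6 (mod 7).
    The inverse of 4 mod 7 is 2 (since 4·2 = 8 = 1·7 + 1), so t ≡ 2·6 = 12 ≡ 5 (mod 7).
    Then x = 9 + 88·5 = 449, valid modulo lcm(88, 7) = 616: x ≡ 449 (mod 616).
Verify: 449 mod 8 = 1 ✓, 449 mod 11 = 9 ✓, 449 mod 7 = 1 ✓.

x ≡ 449 (mod 616).


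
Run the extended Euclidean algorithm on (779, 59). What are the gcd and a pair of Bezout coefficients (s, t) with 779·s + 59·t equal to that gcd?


Euclidean algorithm on (779, 59) — divide until remainder is 0:
  779 = 13 · 59 + 12
  59 = 4 · 12 + 11
  12 = 1 · 11 + 1
  11 = 11 · 1 + 0
gcd(779, 59) = 1.
Track Bezout coefficients alongside the remainders: start with r₀ = 779 = a·1 + b·0 (s = 1, t = 0) and r₁ = 59 = a·0 + b·1 (s = 0, t = 1); each new remainder r_{k+1} = r_{k-1} − q_k·r_k inherits s_{k+1} = s_{k-1} − q_k·s_k, t_{k+1} = t_{k-1} − q_k·t_k, so r_k = a·s_k + b·t_k at every step:
  q = 13: r = 12, s = 1 − 13·0 = 1, t = 0 − 13·1 = -13  (check: 779·1 + 59·(-13) = 12)
  q = 4: r = 11, s = 0 − 4·1 = -4, t = 1 − 4·(-13) = 53  (check: 779·(-4) + 59·53 = 11)
  q = 1: r = 1, s = 1 − 1·(-4) = 5, t = -13 − 1·53 = -66  (check: 779·5 + 59·(-66) = 1)
The row with r = 1 (the gcd) gives the Bezout coefficients s = 5, t = -66.
Result: 779 · (5) + 59 · (-66) = 1.

gcd(779, 59) = 1; s = 5, t = -66 (check: 779·5 + 59·(-66) = 1).


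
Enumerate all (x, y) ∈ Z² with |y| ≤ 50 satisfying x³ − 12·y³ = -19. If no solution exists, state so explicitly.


The equation is x³ - 12y³ = -19. For fixed y, x³ = 12·y³ − 19, so a solution requires the RHS to be a perfect cube.
Strategy: iterate y from -50 to 50, compute RHS = 12·y³ − 19, and check whether it is a (positive or negative) perfect cube.
Check small values of y:
  y = 0: RHS = -19 is not a perfect cube.
  y = 1: RHS = -7 is not a perfect cube.
  y = -1: RHS = -31 is not a perfect cube.
  y = 2: RHS = 77 is not a perfect cube.
  y = -2: RHS = -115 is not a perfect cube.
  y = 3: RHS = 305 is not a perfect cube.
  y = -3: RHS = -343 = (-7)³ ⇒ x = -7 works.
Continuing the search up to |y| = 50 finds no further solutions beyond those listed.
Collected solutions: (-7, -3).

Solutions (with |y| ≤ 50): (-7, -3).


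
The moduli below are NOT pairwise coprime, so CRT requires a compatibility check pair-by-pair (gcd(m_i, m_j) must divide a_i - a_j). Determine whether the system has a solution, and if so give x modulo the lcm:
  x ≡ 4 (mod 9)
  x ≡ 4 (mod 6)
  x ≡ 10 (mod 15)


Moduli 9, 6, 15 are not pairwise coprime, so CRT works modulo lcm(m_i) when all pairwise compatibility conditions hold.
Pairwise compatibility: gcd(m_i, m_j) must divide a_i - a_j for every pair.
Merge one congruence at a time:
  Start: x ≡ 4 (mod 9).
  Combine with x ≡ 4 (mod 6): gcd(9, 6) = 3; 4 - 4 = 0, which IS divisible by 3, so compatible.
    Write x = 4 + 9·t and substitute into x ≡ 4 (mod 6): 9·t ≡ 4 − 4 = 0 (mod 6).
    Divide the congruence (and modulus) by g = 3: 3·t ≡ 0 (mod 2).
    Reduce coefficients mod 2: 1·t ≡ 0 (mod 2).
    So t ≡ 0 (mod 2).
    Then x = 4 + 9·0 = 4, valid modulo lcm(9, 6) = 18: x ≡ 4 (mod 18).
  Combine with x ≡ 10 (mod 15): gcd(18, 15) = 3; 10 - 4 = 6, which IS divisible by 3, so compatible.
    Write x = 4 + 18·t and substitute into x ≡ 10 (mod 15): 18·t ≡ 10 − 4 = 6 (mod 15).
    Divide the congruence (and modulus) by g = 3: 6·t ≡ 2 (mod 5).
    Reduce coefficients mod 5: 1·t ≡ 2 (mod 5).
    So t ≡ 2 (mod 5).
    Then x = 4 + 18·2 = 40, valid modulo lcm(18, 15) = 90: x ≡ 40 (mod 90).
Verify: 40 mod 9 = 4, 40 mod 6 = 4, 40 mod 15 = 10.

x ≡ 40 (mod 90).


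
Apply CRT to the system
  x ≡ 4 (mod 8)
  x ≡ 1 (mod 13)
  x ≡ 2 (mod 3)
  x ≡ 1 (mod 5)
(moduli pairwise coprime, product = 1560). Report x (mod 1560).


Product of moduli M = 8 · 13 · 3 · 5 = 1560.
Merge one congruence at a time:
  Start: x ≡ 4 (mod 8).
  Combine with x ≡ 1 (mod 13); new modulus lcm = 104.
    Write x = 4 + 8·t and substitute into x ≡ 1 (mod 13): 8·t ≡ 1 − 4 = -3 (mod 13).
    Reduce coefficients mod 13: 8·t ≡ 10 (mod 13).
    The inverse of 8 mod 13 is 5 (since 8·5 = 40 = 3·13 + 1), so t ≡ 5·10 = 50 ≡ 11 (mod 13).
    Then x = 4 + 8·11 = 92, valid modulo lcm(8, 13) = 104: x ≡ 92 (mod 104).
  Combine with x ≡ 2 (mod 3); new modulus lcm = 312.
    Write x = 92 + 104·t and substitute into x ≡ 2 (mod 3): 104·t ≡ 2 − 92 = -90 (mod 3).
    Reduce coefficients mod 3: 2·t ≡ 0 (mod 3).
    The inverse of 2 mod 3 is 2 (since 2·2 = 4 = 1·3 + 1), so t ≡ 2·0 = 0 ≡ 0 (mod 3).
    Then x = 92 + 104·0 = 92, valid modulo lcm(104, 3) = 312: x ≡ 92 (mod 312).
  Combine with x ≡ 1 (mod 5); new modulus lcm = 1560.
    Write x = 92 + 312·t and substitute into x ≡ 1 (mod 5): 312·t ≡ 1 − 92 = -91 (mod 5).
    Reduce coefficients mod 5: 2·t ≡ 4 (mod 5).
    The inverse of 2 mod 5 is 3 (since 2·3 = 6 = 1·5 + 1), so t ≡ 3·4 = 12 ≡ 2 (mod 5).
    Then x = 92 + 312·2 = 716, valid modulo lcm(312, 5) = 1560: x ≡ 716 (mod 1560).
Verify against each original: 716 mod 8 = 4, 716 mod 13 = 1, 716 mod 3 = 2, 716 mod 5 = 1.

x ≡ 716 (mod 1560).


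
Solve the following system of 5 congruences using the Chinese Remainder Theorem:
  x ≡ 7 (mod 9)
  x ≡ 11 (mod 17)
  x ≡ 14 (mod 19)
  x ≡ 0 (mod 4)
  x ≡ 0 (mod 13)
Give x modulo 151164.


Product of moduli M = 9 · 17 · 19 · 4 · 13 = 151164.
Merge one congruence at a time:
  Start: x ≡ 7 (mod 9).
  Combine with x ≡ 11 (mod 17); new modulus lcm = 153.
    Write x = 7 + 9·t and substitute into x ≡ 11 (mod 17): 9·t ≡ 11 − 7 = 4 (mod 17).
    The inverse of 9 mod 17 is 2 (since 9·2 = 18 = 1·17 + 1), so t ≡ 2·4 = 8 ≡ 8 (mod 17).
    Then x = 7 + 9·8 = 79, valid modulo lcm(9, 17) = 153: x ≡ 79 (mod 153).
  Combine with x ≡ 14 (mod 19); new modulus lcm = 2907.
    Write x = 79 + 153·t and substitute into x ≡ 14 (mod 19): 153·t ≡ 14 − 79 = -65 (mod 19).
    Reduce coefficients mod 19: 1·t ≡ 11 (mod 19).
    So t ≡ 11 (mod 19).
    Then x = 79 + 153·11 = 1762, valid modulo lcm(153, 19) = 2907: x ≡ 1762 (mod 2907).
  Combine with x ≡ 0 (mod 4); new modulus lcm = 11628.
    Write x = 1762 + 2907·t and substitute into x ≡ 0 (mod 4): 2907·t ≡ 0 − 1762 = -1762 (mod 4).
    Reduce coefficients mod 4: 3·t ≡ 2 (mod 4).
    The inverse of 3 mod 4 is 3 (since 3·3 = 9 = 2·4 + 1), so t ≡ 3·2 = 6 ≡ 2 (mod 4).
    Then x = 1762 + 2907·2 = 7576, valid modulo lcm(2907, 4) = 11628: x ≡ 7576 (mod 11628).
  Combine with x ≡ 0 (mod 13); new modulus lcm = 151164.
    Write x = 7576 + 11628·t and substitute into x ≡ 0 (mod 13): 11628·t ≡ 0 − 7576 = -7576 (mod 13).
    Reduce coefficients mod 13: 6·t ≡ 3 (mod 13).
    The inverse of 6 mod 13 is 11 (since 6·11 = 66 = 5·13 + 1), so t ≡ 11·3 = 33 ≡ 7 (mod 13).
    Then x = 7576 + 11628·7 = 88972, valid modulo lcm(11628, 13) = 151164: x ≡ 88972 (mod 151164).
Verify against each original: 88972 mod 9 = 7, 88972 mod 17 = 11, 88972 mod 19 = 14, 88972 mod 4 = 0, 88972 mod 13 = 0.

x ≡ 88972 (mod 151164).


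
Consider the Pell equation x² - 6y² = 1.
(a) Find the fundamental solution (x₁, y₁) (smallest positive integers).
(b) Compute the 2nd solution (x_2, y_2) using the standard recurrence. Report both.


Step 1: Find the fundamental solution (x₁, y₁) of x² - 6y² = 1.
  Expand √6 as a continued fraction. a₀ = ⌊√6⌋ = 2; iterate m_{k+1} = d_k·a_k − m_k, d_{k+1} = (6 − m_{k+1}²)/d_k, a_{k+1} = ⌊(a₀ + m_{k+1})/d_{k+1}⌋ (starting m₀ = 0, d₀ = 1), with convergents p_k = a_k·p_{k-1} + p_{k-2}, q_k = a_k·q_{k-1} + q_{k-2} (p₋₁ = 1, q₋₁ = 0):
  k = 0: a₀ = 2; p₀/q₀ = 2/1; p₀² − 6·q₀² = 4 − 6 = -2.
  k = 1: m = 2, d = 2, a = ⌊(2 + 2)/2⌋ = 2; p/q = (2·2 + 1)/(2·1 + 0) = 5/2; p² − 6·q² = 25 − 24 = 1.
  The first convergent with p² − 6·q² = 1 gives the fundamental solution (x₁, y₁) = (5, 2).
Step 2: Apply the recurrence (x_{n+1}, y_{n+1}) = (x₁x_n + 6y₁y_n, x₁y_n + y₁x_n) repeatedly.
  From (x_1, y_1) = (5, 2): x_2 = 5·5 + 6·2·2 = 49; y_2 = 5·2 + 2·5 = 20.
Step 3: Verify x_2² - 6·y_2² = 2401 - 2400 = 1 (should be 1). ✓

(x_1, y_1) = (5, 2); (x_2, y_2) = (49, 20).


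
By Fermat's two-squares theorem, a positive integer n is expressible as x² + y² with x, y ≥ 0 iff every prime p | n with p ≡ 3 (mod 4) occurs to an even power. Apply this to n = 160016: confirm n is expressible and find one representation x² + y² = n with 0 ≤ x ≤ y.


Step 1: Factor n = 160016 = 2^4 · 73 · 137.
Step 2: Check the mod-4 condition on each prime factor: 2 = 2 (special); 73 ≡ 1 (mod 4), exponent 1; 137 ≡ 1 (mod 4), exponent 1.
All primes ≡ 3 (mod 4) appear to even exponent (or don't appear), so by the two-squares theorem n IS expressible as a sum of two squares.
Step 3: Build a representation. Group n = k² · m with k = 4 and m = 73 · 137 = 10001 (a product of primes ≡ 1 (mod 4)); a representation of m scales to one of n via (k·x)² + (k·y)² = k²(x² + y²). Each prime p ≡ 1 (mod 4) is itself a sum of two squares; find a² by testing p − a² for a perfect square:
  73: 73 − 1² = 72, 73 − 2² = 69, 73 − 3² = 64 = 8² ⇒ 73 = 3² + 8².
  137: 137 − 1² = 136, 137 − 2² = 133, 137 − 3² = 128, 137 − 4² = 121 = 11² ⇒ 137 = 4² + 11².
  Combine using the Brahmagupta–Fibonacci identity (a² + b²)(c² + d²) = (ac − bd)² + (ad + bc)² = (ac + bd)² + (ad − bc)²:
  73 · 137 = 10001: from (3² + 8²)(4² + 11²), take (3·4 − 8·11, 3·11 + 8·4) = (12 − 88, 33 + 32) = (-76, 65); dropping signs (only squares matter) gives (76, 65); check 76² + 65² = 5776 + 4225 = 10001 ✓.
  Scale by k = 4: (4·76, 4·65) = (304, 260).
Step 4: Order so x ≤ y and verify: 260² + 304² = 67600 + 92416 = 160016 = n. ✓

n = 160016 = 260² + 304² (one valid representation with x ≤ y).


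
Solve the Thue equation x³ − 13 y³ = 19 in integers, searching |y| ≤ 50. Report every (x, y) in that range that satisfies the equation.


The equation is x³ - 13y³ = 19. For fixed y, x³ = 13·y³ + 19, so a solution requires the RHS to be a perfect cube.
Strategy: iterate y from -50 to 50, compute RHS = 13·y³ + 19, and check whether it is a (positive or negative) perfect cube.
Check small values of y:
  y = 0: RHS = 19 is not a perfect cube.
  y = 1: RHS = 32 is not a perfect cube.
  y = -1: RHS = 6 is not a perfect cube.
  y = 2: RHS = 123 is not a perfect cube.
  y = -2: RHS = -85 is not a perfect cube.
  y = 3: RHS = 370 is not a perfect cube.
  y = -3: RHS = -332 is not a perfect cube.
Continuing the search up to |y| = 50 finds no solutions either.
No (x, y) in the scanned range satisfies the equation.

No integer solutions with |y| ≤ 50.


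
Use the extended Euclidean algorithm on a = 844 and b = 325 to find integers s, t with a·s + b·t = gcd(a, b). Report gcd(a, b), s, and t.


Euclidean algorithm on (844, 325) — divide until remainder is 0:
  844 = 2 · 325 + 194
  325 = 1 · 194 + 131
  194 = 1 · 131 + 63
  131 = 2 · 63 + 5
  63 = 12 · 5 + 3
  5 = 1 · 3 + 2
  3 = 1 · 2 + 1
  2 = 2 · 1 + 0
gcd(844, 325) = 1.
Track Bezout coefficients alongside the remainders: start with r₀ = 844 = a·1 + b·0 (s = 1, t = 0) and r₁ = 325 = a·0 + b·1 (s = 0, t = 1); each new remainder r_{k+1} = r_{k-1} − q_k·r_k inherits s_{k+1} = s_{k-1} − q_k·s_k, t_{k+1} = t_{k-1} − q_k·t_k, so r_k = a·s_k + b·t_k at every step:
  q = 2: r = 194, s = 1 − 2·0 = 1, t = 0 − 2·1 = -2  (check: 844·1 + 325·(-2) = 194)
  q = 1: r = 131, s = 0 − 1·1 = -1, t = 1 − 1·(-2) = 3  (check: 844·(-1) + 325·3 = 131)
  q = 1: r = 63, s = 1 − 1·(-1) = 2, t = -2 − 1·3 = -5  (check: 844·2 + 325·(-5) = 63)
  q = 2: r = 5, s = -1 − 2·2 = -5, t = 3 − 2·(-5) = 13  (check: 844·(-5) + 325·13 = 5)
  q = 12: r = 3, s = 2 − 12·(-5) = 62, t = -5 − 12·13 = -161  (check: 844·62 + 325·(-161) = 3)
  q = 1: r = 2, s = -5 − 1·62 = -67, t = 13 − 1·(-161) = 174  (check: 844·(-67) + 325·174 = 2)
  q = 1: r = 1, s = 62 − 1·(-67) = 129, t = -161 − 1·174 = -335  (check: 844·129 + 325·(-335) = 1)
The row with r = 1 (the gcd) gives the Bezout coefficients s = 129, t = -335.
Result: 844 · (129) + 325 · (-335) = 1.

gcd(844, 325) = 1; s = 129, t = -335 (check: 844·129 + 325·(-335) = 1).


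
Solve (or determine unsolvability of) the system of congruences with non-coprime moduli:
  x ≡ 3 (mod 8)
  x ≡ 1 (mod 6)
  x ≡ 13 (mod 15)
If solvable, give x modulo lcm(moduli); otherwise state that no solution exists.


Moduli 8, 6, 15 are not pairwise coprime, so CRT works modulo lcm(m_i) when all pairwise compatibility conditions hold.
Pairwise compatibility: gcd(m_i, m_j) must divide a_i - a_j for every pair.
Merge one congruence at a time:
  Start: x ≡ 3 (mod 8).
  Combine with x ≡ 1 (mod 6): gcd(8, 6) = 2; 1 - 3 = -2, which IS divisible by 2, so compatible.
    Write x = 3 + 8·t and substitute into x ≡ 1 (mod 6): 8·t ≡ 1 − 3 = -2 (mod 6).
    Divide the congruence (and modulus) by g = 2: 4·t ≡ -1 (mod 3).
    Reduce coefficients mod 3: 1·t ≡ 2 (mod 3).
    So t ≡ 2 (mod 3).
    Then x = 3 + 8·2 = 19, valid modulo lcm(8, 6) = 24: x ≡ 19 (mod 24).
  Combine with x ≡ 13 (mod 15): gcd(24, 15) = 3; 13 - 19 = -6, which IS divisible by 3, so compatible.
    Write x = 19 + 24·t and substitute into x ≡ 13 (mod 15): 24·t ≡ 13 − 19 = -6 (mod 15).
    Divide the congruence (and modulus) by g = 3: 8·t ≡ -2 (mod 5).
    Reduce coefficients mod 5: 3·t ≡ 3 (mod 5).
    The inverse of 3 mod 5 is 2 (since 3·2 = 6 = 1·5 + 1), so t ≡ 2·3 = 6 ≡ 1 (mod 5).
    Then x = 19 + 24·1 = 43, valid modulo lcm(24, 15) = 120: x ≡ 43 (mod 120).
Verify: 43 mod 8 = 3, 43 mod 6 = 1, 43 mod 15 = 13.

x ≡ 43 (mod 120).


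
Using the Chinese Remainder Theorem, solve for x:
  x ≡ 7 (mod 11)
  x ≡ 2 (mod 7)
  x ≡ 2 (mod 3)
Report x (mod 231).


Moduli 11, 7, 3 are pairwise coprime; by CRT there is a unique solution modulo M = 11 · 7 · 3 = 231.
Solve pairwise, accumulating the modulus:
  Start with x ≡ 7 (mod 11).
  Combine with x ≡ 2 (mod 7): since gcd(11, 7) = 1, we get a unique residue mod 77.
    Write x = 7 + 11·t and substitute into x ≡ 2 (mod 7): 11·t ≡ 2 − 7 = -5 (mod 7).
    Reduce coefficients mod 7: 4·t ≡ 2 (mod 7).
    The inverse of 4 mod 7 is 2 (since 4·2 = 8 = 1·7 + 1), so t ≡ 2·2 = 4 ≡ 4 (mod 7).
    Then x = 7 + 11·4 = 51, valid modulo lcm(11, 7) = 77: x ≡ 51 (mod 77).
  Combine with x ≡ 2 (mod 3): since gcd(77, 3) = 1, we get a unique residue mod 231.
    Write x = 51 + 77·t and substitute into x ≡ 2 (mod 3): 77·t ≡ 2 − 51 = -49 (mod 3).
    Reduce coefficients mod 3: 2·t ≡ 2 (mod 3).
    The inverse of 2 mod 3 is 2 (since 2·2 = 4 = 1·3 + 1), so t ≡ 2·2 = 4 ≡ 1 (mod 3).
    Then x = 51 + 77·1 = 128, valid modulo lcm(77, 3) = 231: x ≡ 128 (mod 231).
Verify: 128 mod 11 = 7 ✓, 128 mod 7 = 2 ✓, 128 mod 3 = 2 ✓.

x ≡ 128 (mod 231).


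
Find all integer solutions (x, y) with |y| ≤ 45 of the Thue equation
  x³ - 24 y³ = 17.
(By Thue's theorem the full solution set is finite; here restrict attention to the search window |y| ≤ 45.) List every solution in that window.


The equation is x³ - 24y³ = 17. For fixed y, x³ = 24·y³ + 17, so a solution requires the RHS to be a perfect cube.
Strategy: iterate y from -45 to 45, compute RHS = 24·y³ + 17, and check whether it is a (positive or negative) perfect cube.
Check small values of y:
  y = 0: RHS = 17 is not a perfect cube.
  y = 1: RHS = 41 is not a perfect cube.
  y = -1: RHS = -7 is not a perfect cube.
  y = 2: RHS = 209 is not a perfect cube.
  y = -2: RHS = -175 is not a perfect cube.
  y = 3: RHS = 665 is not a perfect cube.
  y = -3: RHS = -631 is not a perfect cube.
Continuing the search up to |y| = 45 finds no solutions either.
No (x, y) in the scanned range satisfies the equation.

No integer solutions with |y| ≤ 45.


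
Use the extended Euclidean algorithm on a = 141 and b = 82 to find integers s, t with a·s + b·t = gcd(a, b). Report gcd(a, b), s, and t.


Euclidean algorithm on (141, 82) — divide until remainder is 0:
  141 = 1 · 82 + 59
  82 = 1 · 59 + 23
  59 = 2 · 23 + 13
  23 = 1 · 13 + 10
  13 = 1 · 10 + 3
  10 = 3 · 3 + 1
  3 = 3 · 1 + 0
gcd(141, 82) = 1.
Track Bezout coefficients alongside the remainders: start with r₀ = 141 = a·1 + b·0 (s = 1, t = 0) and r₁ = 82 = a·0 + b·1 (s = 0, t = 1); each new remainder r_{k+1} = r_{k-1} − q_k·r_k inherits s_{k+1} = s_{k-1} − q_k·s_k, t_{k+1} = t_{k-1} − q_k·t_k, so r_k = a·s_k + b·t_k at every step:
  q = 1: r = 59, s = 1 − 1·0 = 1, t = 0 − 1·1 = -1  (check: 141·1 + 82·(-1) = 59)
  q = 1: r = 23, s = 0 − 1·1 = -1, t = 1 − 1·(-1) = 2  (check: 141·(-1) + 82·2 = 23)
  q = 2: r = 13, s = 1 − 2·(-1) = 3, t = -1 − 2·2 = -5  (check: 141·3 + 82·(-5) = 13)
  q = 1: r = 10, s = -1 − 1·3 = -4, t = 2 − 1·(-5) = 7  (check: 141·(-4) + 82·7 = 10)
  q = 1: r = 3, s = 3 − 1·(-4) = 7, t = -5 − 1·7 = -12  (check: 141·7 + 82·(-12) = 3)
  q = 3: r = 1, s = -4 − 3·7 = -25, t = 7 − 3·(-12) = 43  (check: 141·(-25) + 82·43 = 1)
The row with r = 1 (the gcd) gives the Bezout coefficients s = -25, t = 43.
Result: 141 · (-25) + 82 · (43) = 1.

gcd(141, 82) = 1; s = -25, t = 43 (check: 141·(-25) + 82·43 = 1).


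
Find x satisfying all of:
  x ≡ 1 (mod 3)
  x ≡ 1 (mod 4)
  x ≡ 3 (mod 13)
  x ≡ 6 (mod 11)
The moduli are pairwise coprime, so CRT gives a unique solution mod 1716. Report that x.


Product of moduli M = 3 · 4 · 13 · 11 = 1716.
Merge one congruence at a time:
  Start: x ≡ 1 (mod 3).
  Combine with x ≡ 1 (mod 4); new modulus lcm = 12.
    Write x = 1 + 3·t and substitute into x ≡ 1 (mod 4): 3·t ≡ 1 − 1 = 0 (mod 4).
    The inverse of 3 mod 4 is 3 (since 3·3 = 9 = 2·4 + 1), so t ≡ 3·0 = 0 ≡ 0 (mod 4).
    Then x = 1 + 3·0 = 1, valid modulo lcm(3, 4) = 12: x ≡ 1 (mod 12).
  Combine with x ≡ 3 (mod 13); new modulus lcm = 156.
    Write x = 1 + 12·t and substitute into x ≡ 3 (mod 13): 12·t ≡ 3 − 1 = 2 (mod 13).
    The inverse of 12 mod 13 is 12 (since 12·12 = 144 = 11·13 + 1), so t ≡ 12·2 = 24 ≡ 11 (mod 13).
    Then x = 1 + 12·11 = 133, valid modulo lcm(12, 13) = 156: x ≡ 133 (mod 156).
  Combine with x ≡ 6 (mod 11); new modulus lcm = 1716.
    Write x = 133 + 156·t and substitute into x ≡ 6 (mod 11): 156·t ≡ 6 − 133 = -127 (mod 11).
    Reduce coefficients mod 11: 2·t ≡ 5 (mod 11).
    The inverse of 2 mod 11 is 6 (since 2·6 = 12 = 1·11 + 1), so t ≡ 6·5 = 30 ≡ 8 (mod 11).
    Then x = 133 + 156·8 = 1381, valid modulo lcm(156, 11) = 1716: x ≡ 1381 (mod 1716).
Verify against each original: 1381 mod 3 = 1, 1381 mod 4 = 1, 1381 mod 13 = 3, 1381 mod 11 = 6.

x ≡ 1381 (mod 1716).


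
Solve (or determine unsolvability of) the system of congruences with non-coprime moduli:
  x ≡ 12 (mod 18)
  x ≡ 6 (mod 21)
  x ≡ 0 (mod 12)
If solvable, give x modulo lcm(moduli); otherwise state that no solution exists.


Moduli 18, 21, 12 are not pairwise coprime, so CRT works modulo lcm(m_i) when all pairwise compatibility conditions hold.
Pairwise compatibility: gcd(m_i, m_j) must divide a_i - a_j for every pair.
Merge one congruence at a time:
  Start: x ≡ 12 (mod 18).
  Combine with x ≡ 6 (mod 21): gcd(18, 21) = 3; 6 - 12 = -6, which IS divisible by 3, so compatible.
    Write x = 12 + 18·t and substitute into x ≡ 6 (mod 21): 18·t ≡ 6 − 12 = -6 (mod 21).
    Divide the congruence (and modulus) by g = 3: 6·t ≡ -2 (mod 7).
    Reduce coefficients mod 7: 6·t ≡ 5 (mod 7).
    The inverse of 6 mod 7 is 6 (since 6·6 = 36 = 5·7 + 1), so t ≡ 6·5 = 30 ≡ 2 (mod 7).
    Then x = 12 + 18·2 = 48, valid modulo lcm(18, 21) = 126: x ≡ 48 (mod 126).
  Combine with x ≡ 0 (mod 12): gcd(126, 12) = 6; 0 - 48 = -48, which IS divisible by 6, so compatible.
    Write x = 48 + 126·t and substitute into x ≡ 0 (mod 12): 126·t ≡ 0 − 48 = -48 (mod 12).
    Divide the congruence (and modulus) by g = 6: 21·t ≡ -8 (mod 2).
    Reduce coefficients mod 2: 1·t ≡ 0 (mod 2).
    So t ≡ 0 (mod 2).
    Then x = 48 + 126·0 = 48, valid modulo lcm(126, 12) = 252: x ≡ 48 (mod 252).
Verify: 48 mod 18 = 12, 48 mod 21 = 6, 48 mod 12 = 0.

x ≡ 48 (mod 252).


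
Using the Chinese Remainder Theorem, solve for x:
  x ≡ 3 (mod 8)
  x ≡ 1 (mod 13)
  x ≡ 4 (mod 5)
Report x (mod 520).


Moduli 8, 13, 5 are pairwise coprime; by CRT there is a unique solution modulo M = 8 · 13 · 5 = 520.
Solve pairwise, accumulating the modulus:
  Start with x ≡ 3 (mod 8).
  Combine with x ≡ 1 (mod 13): since gcd(8, 13) = 1, we get a unique residue mod 104.
    Write x = 3 + 8·t and substitute into x ≡ 1 (mod 13): 8·t ≡ 1 − 3 = -2 (mod 13).
    Reduce coefficients mod 13: 8·t ≡ 11 (mod 13).
    The inverse of 8 mod 13 is 5 (since 8·5 = 40 = 3·13 + 1), so t ≡ 5·11 = 55 ≡ 3 (mod 13).
    Then x = 3 + 8·3 = 27, valid modulo lcm(8, 13) = 104: x ≡ 27 (mod 104).
  Combine with x ≡ 4 (mod 5): since gcd(104, 5) = 1, we get a unique residue mod 520.
    Write x = 27 + 104·t and substitute into x ≡ 4 (mod 5): 104·t ≡ 4 − 27 = -23 (mod 5).
    Reduce coefficients mod 5: 4·t ≡ 2 (mod 5).
    The inverse of 4 mod 5 is 4 (since 4·4 = 16 = 3·5 + 1), so t ≡ 4·2 = 8 ≡ 3 (mod 5).
    Then x = 27 + 104·3 = 339, valid modulo lcm(104, 5) = 520: x ≡ 339 (mod 520).
Verify: 339 mod 8 = 3 ✓, 339 mod 13 = 1 ✓, 339 mod 5 = 4 ✓.

x ≡ 339 (mod 520).


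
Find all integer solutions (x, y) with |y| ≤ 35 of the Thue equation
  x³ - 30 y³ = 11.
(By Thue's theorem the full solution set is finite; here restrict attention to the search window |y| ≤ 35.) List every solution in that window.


The equation is x³ - 30y³ = 11. For fixed y, x³ = 30·y³ + 11, so a solution requires the RHS to be a perfect cube.
Strategy: iterate y from -35 to 35, compute RHS = 30·y³ + 11, and check whether it is a (positive or negative) perfect cube.
Check small values of y:
  y = 0: RHS = 11 is not a perfect cube.
  y = 1: RHS = 41 is not a perfect cube.
  y = -1: RHS = -19 is not a perfect cube.
  y = 2: RHS = 251 is not a perfect cube.
  y = -2: RHS = -229 is not a perfect cube.
  y = 3: RHS = 821 is not a perfect cube.
  y = -3: RHS = -799 is not a perfect cube.
Continuing the search up to |y| = 35 finds no solutions either.
No (x, y) in the scanned range satisfies the equation.

No integer solutions with |y| ≤ 35.


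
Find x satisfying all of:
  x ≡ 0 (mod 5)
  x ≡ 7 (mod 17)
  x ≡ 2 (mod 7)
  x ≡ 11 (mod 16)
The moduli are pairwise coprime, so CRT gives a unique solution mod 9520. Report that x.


Product of moduli M = 5 · 17 · 7 · 16 = 9520.
Merge one congruence at a time:
  Start: x ≡ 0 (mod 5).
  Combine with x ≡ 7 (mod 17); new modulus lcm = 85.
    Write x = 0 + 5·t and substitute into x ≡ 7 (mod 17): 5·t ≡ 7 − 0 = 7 (mod 17).
    The inverse of 5 mod 17 is 7 (since 5·7 = 35 = 2·17 + 1), so t ≡ 7·7 = 49 ≡ 15 (mod 17).
    Then x = 0 + 5·15 = 75, valid modulo lcm(5, 17) = 85: x ≡ 75 (mod 85).
  Combine with x ≡ 2 (mod 7); new modulus lcm = 595.
    Write x = 75 + 85·t and substitute into x ≡ 2 (mod 7): 85·t ≡ 2 − 75 = -73 (mod 7).
    Reduce coefficients mod 7: 1·t ≡ 4 (mod 7).
    So t ≡ 4 (mod 7).
    Then x = 75 + 85·4 = 415, valid modulo lcm(85, 7) = 595: x ≡ 415 (mod 595).
  Combine with x ≡ 11 (mod 16); new modulus lcm = 9520.
    Write x = 415 + 595·t and substitute into x ≡ 11 (mod 16): 595·t ≡ 11 − 415 = -404 (mod 16).
    Reduce coefficients mod 16: 3·t ≡ 12 (mod 16).
    The inverse of 3 mod 16 is 11 (since 3·11 = 33 = 2·16 + 1), so t ≡ 11·12 = 132 ≡ 4 (mod 16).
    Then x = 415 + 595·4 = 2795, valid modulo lcm(595, 16) = 9520: x ≡ 2795 (mod 9520).
Verify against each original: 2795 mod 5 = 0, 2795 mod 17 = 7, 2795 mod 7 = 2, 2795 mod 16 = 11.

x ≡ 2795 (mod 9520).
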